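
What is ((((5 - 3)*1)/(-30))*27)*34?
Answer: -306/5 ≈ -61.200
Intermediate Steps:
((((5 - 3)*1)/(-30))*27)*34 = (((2*1)*(-1/30))*27)*34 = ((2*(-1/30))*27)*34 = -1/15*27*34 = -9/5*34 = -306/5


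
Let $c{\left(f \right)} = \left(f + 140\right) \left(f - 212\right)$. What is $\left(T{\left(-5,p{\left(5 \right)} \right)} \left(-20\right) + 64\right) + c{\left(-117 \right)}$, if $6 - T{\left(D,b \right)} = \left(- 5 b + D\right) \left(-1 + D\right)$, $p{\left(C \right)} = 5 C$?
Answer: $7977$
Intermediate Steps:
$c{\left(f \right)} = \left(-212 + f\right) \left(140 + f\right)$ ($c{\left(f \right)} = \left(140 + f\right) \left(-212 + f\right) = \left(-212 + f\right) \left(140 + f\right)$)
$T{\left(D,b \right)} = 6 - \left(-1 + D\right) \left(D - 5 b\right)$ ($T{\left(D,b \right)} = 6 - \left(- 5 b + D\right) \left(-1 + D\right) = 6 - \left(D - 5 b\right) \left(-1 + D\right) = 6 - \left(-1 + D\right) \left(D - 5 b\right)$)
$\left(T{\left(-5,p{\left(5 \right)} \right)} \left(-20\right) + 64\right) + c{\left(-117 \right)} = \left(\left(6 - 5 - \left(-5\right)^{2} - 5 \cdot 5 \cdot 5 + 5 \left(-5\right) 5 \cdot 5\right) \left(-20\right) + 64\right) - \left(21256 - 13689\right) = \left(\left(6 - 5 - 25 - 125 + 5 \left(-5\right) 25\right) \left(-20\right) + 64\right) + \left(-29680 + 13689 + 8424\right) = \left(\left(6 - 5 - 25 - 125 - 625\right) \left(-20\right) + 64\right) - 7567 = \left(\left(-774\right) \left(-20\right) + 64\right) - 7567 = \left(15480 + 64\right) - 7567 = 15544 - 7567 = 7977$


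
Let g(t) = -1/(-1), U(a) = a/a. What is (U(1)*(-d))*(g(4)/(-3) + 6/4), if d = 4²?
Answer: -56/3 ≈ -18.667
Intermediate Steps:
d = 16
U(a) = 1
g(t) = 1 (g(t) = -1*(-1) = 1)
(U(1)*(-d))*(g(4)/(-3) + 6/4) = (1*(-1*16))*(1/(-3) + 6/4) = (1*(-16))*(1*(-⅓) + 6*(¼)) = -16*(-⅓ + 3/2) = -16*7/6 = -56/3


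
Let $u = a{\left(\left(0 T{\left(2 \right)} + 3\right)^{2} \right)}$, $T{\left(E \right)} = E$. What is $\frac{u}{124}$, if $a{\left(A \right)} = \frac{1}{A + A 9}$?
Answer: $\frac{1}{11160} \approx 8.9606 \cdot 10^{-5}$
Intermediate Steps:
$a{\left(A \right)} = \frac{1}{10 A}$ ($a{\left(A \right)} = \frac{1}{A + 9 A} = \frac{1}{10 A}$)
$u = \frac{1}{90}$ ($u = \frac{1}{10 \left(0 \cdot 2 + 3\right)^{2}} = \frac{1}{10 \left(0 + 3\right)^{2}} = \frac{1}{10 \cdot 3^{2}} = \frac{1}{10 \cdot 9} = \frac{1}{10} \cdot \frac{1}{9} = \frac{1}{90} \approx 0.011111$)
$\frac{u}{124} = \frac{1}{124} \cdot \frac{1}{90} = \frac{1}{11160}$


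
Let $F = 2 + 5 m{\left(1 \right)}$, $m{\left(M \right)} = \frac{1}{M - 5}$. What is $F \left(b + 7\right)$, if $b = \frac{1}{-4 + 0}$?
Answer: $\frac{81}{16} \approx 5.0625$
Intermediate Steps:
$m{\left(M \right)} = \frac{1}{-5 + M}$
$F = \frac{3}{4}$ ($F = 2 + \frac{5}{-5 + 1} = 2 + \frac{5}{-4} = 2 + 5 \left(- \frac{1}{4}\right) = 2 - \frac{5}{4} = \frac{3}{4} \approx 0.75$)
$b = - \frac{1}{4}$ ($b = \frac{1}{-4} = - \frac{1}{4} \approx -0.25$)
$F \left(b + 7\right) = \frac{3 \left(- \frac{1}{4} + 7\right)}{4} = \frac{3}{4} \cdot \frac{27}{4} = \frac{81}{16}$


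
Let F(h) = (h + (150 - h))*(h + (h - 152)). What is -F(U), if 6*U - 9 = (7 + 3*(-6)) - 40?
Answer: 24900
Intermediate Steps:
U = -7 (U = 3/2 + ((7 + 3*(-6)) - 40)/6 = 3/2 + ((7 - 18) - 40)/6 = 3/2 + (-11 - 40)/6 = 3/2 + (1/6)*(-51) = 3/2 - 17/2 = -7)
F(h) = -22800 + 300*h (F(h) = 150*(h + (-152 + h)) = 150*(-152 + 2*h) = -22800 + 300*h)
-F(U) = -(-22800 + 300*(-7)) = -(-22800 - 2100) = -1*(-24900) = 24900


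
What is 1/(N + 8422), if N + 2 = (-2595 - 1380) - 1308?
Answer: 1/3137 ≈ 0.00031878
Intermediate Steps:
N = -5285 (N = -2 + ((-2595 - 1380) - 1308) = -2 + (-3975 - 1308) = -2 - 5283 = -5285)
1/(N + 8422) = 1/(-5285 + 8422) = 1/3137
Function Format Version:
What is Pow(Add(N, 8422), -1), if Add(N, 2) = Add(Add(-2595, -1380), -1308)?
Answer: Rational(1, 3137) ≈ 0.00031878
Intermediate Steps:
N = -5285 (N = Add(-2, Add(Add(-2595, -1380), -1308)) = Add(-2, Add(-3975, -1308)) = Add(-2, -5283) = -5285)
Pow(Add(N, 8422), -1) = Pow(Add(-5285, 8422), -1) = Pow(3137, -1) = Rational(1, 3137)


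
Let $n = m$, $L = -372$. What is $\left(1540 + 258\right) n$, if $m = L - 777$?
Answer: $-2065902$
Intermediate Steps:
$m = -1149$ ($m = -372 - 777 = -1149$)
$n = -1149$
$\left(1540 + 258\right) n = \left(1540 + 258\right) \left(-1149\right) = 1798 \left(-1149\right) = -2065902$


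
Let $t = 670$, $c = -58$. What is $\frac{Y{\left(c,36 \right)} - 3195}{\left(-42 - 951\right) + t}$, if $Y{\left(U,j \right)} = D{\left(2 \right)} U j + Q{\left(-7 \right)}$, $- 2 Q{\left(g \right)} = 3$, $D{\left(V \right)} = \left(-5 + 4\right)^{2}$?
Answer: $\frac{10569}{646} \approx 16.361$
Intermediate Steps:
$D{\left(V \right)} = 1$ ($D{\left(V \right)} = \left(-1\right)^{2} = 1$)
$Q{\left(g \right)} = - \frac{3}{2}$ ($Q{\left(g \right)} = \left(- \frac{1}{2}\right) 3 = - \frac{3}{2}$)
$Y{\left(U,j \right)} = - \frac{3}{2} + U j$ ($Y{\left(U,j \right)} = 1 U j - \frac{3}{2} = U j - \frac{3}{2} = - \frac{3}{2} + U j$)
$\frac{Y{\left(c,36 \right)} - 3195}{\left(-42 - 951\right) + t} = \frac{\left(- \frac{3}{2} - 2088\right) - 3195}{\left(-42 - 951\right) + 670} = \frac{\left(- \frac{3}{2} - 2088\right) - 3195}{-993 + 670} = \frac{- \frac{4179}{2} - 3195}{-323} = \left(- \frac{10569}{2}\right) \left(- \frac{1}{323}\right) = \frac{10569}{646}$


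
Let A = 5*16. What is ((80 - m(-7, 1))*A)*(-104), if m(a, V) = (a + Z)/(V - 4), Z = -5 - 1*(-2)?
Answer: -1913600/3 ≈ -6.3787e+5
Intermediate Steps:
Z = -3 (Z = -5 + 2 = -3)
A = 80
m(a, V) = (-3 + a)/(-4 + V) (m(a, V) = (a - 3)/(V - 4) = (-3 + a)/(-4 + V))
((80 - m(-7, 1))*A)*(-104) = ((80 - (-3 - 7)/(-4 + 1))*80)*(-104) = ((80 - (-10)/(-3))*80)*(-104) = ((80 - (-1)*(-10)/3)*80)*(-104) = ((80 - 1*10/3)*80)*(-104) = ((80 - 10/3)*80)*(-104) = ((230/3)*80)*(-104) = (18400/3)*(-104) = -1913600/3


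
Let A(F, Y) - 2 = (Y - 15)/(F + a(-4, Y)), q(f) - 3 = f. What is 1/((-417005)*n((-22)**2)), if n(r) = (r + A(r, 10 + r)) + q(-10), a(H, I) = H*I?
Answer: -1492/297820383945 ≈ -5.0097e-9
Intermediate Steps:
q(f) = 3 + f
A(F, Y) = 2 + (-15 + Y)/(F - 4*Y) (A(F, Y) = 2 + (Y - 15)/(F - 4*Y) = 2 + (-15 + Y)/(F - 4*Y))
n(r) = -7 + r + (-85 - 5*r)/(-40 - 3*r) (n(r) = (r + (-15 - 7*(10 + r) + 2*r)/(r - 4*(10 + r))) + (3 - 10) = (r + (-15 + (-70 - 7*r) + 2*r)/(r + (-40 - 4*r))) - 7 = (r + (-85 - 5*r)/(-40 - 3*r)) - 7 = -7 + r + (-85 - 5*r)/(-40 - 3*r))
1/((-417005)*n((-22)**2)) = 1/((-417005)*((3*(-65 + ((-22)**2)**2 + 8*(-22)**2)/(40 + 3*(-22)**2)))) = -(40 + 3*484)/(3*(-65 + 484**2 + 8*484))/417005 = -(40 + 1452)/(3*(-65 + 234256 + 3872))/417005 = -1/(417005*(3*238063/1492)) = -1/(417005*(3*(1/1492)*238063)) = -1/(417005*714189/1492) = -1/417005*1492/714189 = -1492/297820383945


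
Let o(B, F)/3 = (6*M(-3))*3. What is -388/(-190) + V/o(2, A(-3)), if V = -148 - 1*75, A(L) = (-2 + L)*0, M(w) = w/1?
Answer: 52613/15390 ≈ 3.4186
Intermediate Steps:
M(w) = w (M(w) = w*1 = w)
A(L) = 0
o(B, F) = -162 (o(B, F) = 3*((6*(-3))*3) = 3*(-18*3) = 3*(-54) = -162)
V = -223 (V = -148 - 75 = -223)
-388/(-190) + V/o(2, A(-3)) = -388/(-190) - 223/(-162) = -388*(-1/190) - 223*(-1/162) = 194/95 + 223/162 = 52613/15390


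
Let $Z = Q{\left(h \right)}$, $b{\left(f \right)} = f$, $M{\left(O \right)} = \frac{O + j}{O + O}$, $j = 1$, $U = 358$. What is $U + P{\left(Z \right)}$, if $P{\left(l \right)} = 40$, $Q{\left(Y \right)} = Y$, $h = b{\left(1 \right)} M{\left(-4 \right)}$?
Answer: $398$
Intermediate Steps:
$M{\left(O \right)} = \frac{1 + O}{2 O}$ ($M{\left(O \right)} = \frac{O + 1}{O + O} = \frac{1 + O}{2 O}$)
$h = \frac{3}{8}$ ($h = 1 \frac{1 - 4}{2 \left(-4\right)} = 1 \cdot \frac{1}{2} \left(- \frac{1}{4}\right) \left(-3\right) = 1 \cdot \frac{3}{8} = \frac{3}{8} \approx 0.375$)
$Z = \frac{3}{8} \approx 0.375$
$U + P{\left(Z \right)} = 358 + 40 = 398$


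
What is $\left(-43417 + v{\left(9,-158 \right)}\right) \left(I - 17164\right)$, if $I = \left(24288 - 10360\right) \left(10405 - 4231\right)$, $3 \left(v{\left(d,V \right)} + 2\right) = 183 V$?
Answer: $-4561538859556$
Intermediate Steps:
$v{\left(d,V \right)} = -2 + 61 V$ ($v{\left(d,V \right)} = -2 + \frac{183 V}{3} = -2 + 61 V$)
$I = 85991472$ ($I = 13928 \cdot 6174 = 85991472$)
$\left(-43417 + v{\left(9,-158 \right)}\right) \left(I - 17164\right) = \left(-43417 + \left(-2 + 61 \left(-158\right)\right)\right) \left(85991472 - 17164\right) = \left(-43417 - 9640\right) 85974308 = \left(-53057\right) 85974308 = -4561538859556$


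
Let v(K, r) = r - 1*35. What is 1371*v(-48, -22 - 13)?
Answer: -95970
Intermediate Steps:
v(K, r) = -35 + r (v(K, r) = r - 35 = -35 + r)
1371*v(-48, -22 - 13) = 1371*(-35 + (-22 - 13)) = 1371*(-35 - 35) = 1371*(-70) = -95970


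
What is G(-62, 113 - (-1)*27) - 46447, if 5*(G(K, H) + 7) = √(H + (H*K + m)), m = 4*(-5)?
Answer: -46454 + 4*I*√535/5 ≈ -46454.0 + 18.504*I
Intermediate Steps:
m = -20
G(K, H) = -7 + √(-20 + H + H*K)/5 (G(K, H) = -7 + √(H + (H*K - 20))/5 = -7 + √(H + (-20 + H*K))/5 = -7 + √(-20 + H + H*K)/5)
G(-62, 113 - (-1)*27) - 46447 = (-7 + √(-20 + (113 - (-1)*27) + (113 - (-1)*27)*(-62))/5) - 46447 = (-7 + √(-20 + (113 - 1*(-27)) + (113 - 1*(-27))*(-62))/5) - 46447 = (-7 + √(-20 + (113 + 27) + (113 + 27)*(-62))/5) - 46447 = (-7 + √(-20 + 140 + 140*(-62))/5) - 46447 = (-7 + √(-20 + 140 - 8680)/5) - 46447 = (-7 + √(-8560)/5) - 46447 = (-7 + (4*I*√535)/5) - 46447 = (-7 + 4*I*√535/5) - 46447 = -46454 + 4*I*√535/5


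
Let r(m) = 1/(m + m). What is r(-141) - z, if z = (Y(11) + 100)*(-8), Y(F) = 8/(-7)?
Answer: 1561145/1974 ≈ 790.85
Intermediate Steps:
Y(F) = -8/7 (Y(F) = 8*(-1/7) = -8/7)
r(m) = 1/(2*m)
z = -5536/7 (z = (-8/7 + 100)*(-8) = (692/7)*(-8) = -5536/7 ≈ -790.86)
r(-141) - z = (1/2)/(-141) - 1*(-5536/7) = (1/2)*(-1/141) + 5536/7 = -1/282 + 5536/7 = 1561145/1974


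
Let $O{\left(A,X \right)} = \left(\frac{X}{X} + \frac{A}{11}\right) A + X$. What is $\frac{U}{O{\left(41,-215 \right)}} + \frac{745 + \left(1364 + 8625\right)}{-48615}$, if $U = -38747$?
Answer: $\frac{6906012811}{3775765} \approx 1829.0$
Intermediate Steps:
$O{\left(A,X \right)} = X + A \left(1 + \frac{A}{11}\right)$ ($O{\left(A,X \right)} = \left(1 + A \frac{1}{11}\right) A + X = \left(1 + \frac{A}{11}\right) A + X = A \left(1 + \frac{A}{11}\right) + X = X + A \left(1 + \frac{A}{11}\right)$)
$\frac{U}{O{\left(41,-215 \right)}} + \frac{745 + \left(1364 + 8625\right)}{-48615} = - \frac{38747}{41 - 215 + \frac{41^{2}}{11}} + \frac{745 + \left(1364 + 8625\right)}{-48615} = - \frac{38747}{41 - 215 + \frac{1}{11} \cdot 1681} + \left(745 + 9989\right) \left(- \frac{1}{48615}\right) = - \frac{38747}{41 - 215 + \frac{1681}{11}} + 10734 \left(- \frac{1}{48615}\right) = - \frac{38747}{- \frac{233}{11}} - \frac{3578}{16205} = \left(-38747\right) \left(- \frac{11}{233}\right) - \frac{3578}{16205} = \frac{426217}{233} - \frac{3578}{16205} = \frac{6906012811}{3775765}$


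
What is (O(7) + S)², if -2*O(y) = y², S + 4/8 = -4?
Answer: 841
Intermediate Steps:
S = -9/2 (S = -½ - 4 = -9/2 ≈ -4.5000)
O(y) = -y²/2
(O(7) + S)² = (-½*7² - 9/2)² = (-½*49 - 9/2)² = (-49/2 - 9/2)² = (-29)² = 841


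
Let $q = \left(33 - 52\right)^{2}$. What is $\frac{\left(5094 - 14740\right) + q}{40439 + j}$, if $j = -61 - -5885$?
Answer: $- \frac{3095}{15421} \approx -0.2007$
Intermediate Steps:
$j = 5824$ ($j = -61 + 5885 = 5824$)
$q = 361$ ($q = \left(-19\right)^{2} = 361$)
$\frac{\left(5094 - 14740\right) + q}{40439 + j} = \frac{\left(5094 - 14740\right) + 361}{40439 + 5824} = \frac{-9646 + 361}{46263} = \left(-9285\right) \frac{1}{46263} = - \frac{3095}{15421}$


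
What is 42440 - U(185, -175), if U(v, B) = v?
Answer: 42255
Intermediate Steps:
42440 - U(185, -175) = 42440 - 1*185 = 42440 - 185 = 42255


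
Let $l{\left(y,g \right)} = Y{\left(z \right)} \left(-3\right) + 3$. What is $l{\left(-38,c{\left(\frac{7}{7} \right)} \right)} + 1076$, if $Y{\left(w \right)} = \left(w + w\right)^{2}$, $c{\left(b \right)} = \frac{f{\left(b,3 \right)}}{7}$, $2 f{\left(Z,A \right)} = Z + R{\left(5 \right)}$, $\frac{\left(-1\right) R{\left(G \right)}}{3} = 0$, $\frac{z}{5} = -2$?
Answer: $-121$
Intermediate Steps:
$z = -10$ ($z = 5 \left(-2\right) = -10$)
$R{\left(G \right)} = 0$ ($R{\left(G \right)} = \left(-3\right) 0 = 0$)
$f{\left(Z,A \right)} = \frac{Z}{2}$ ($f{\left(Z,A \right)} = \frac{Z + 0}{2} = \frac{Z}{2}$)
$c{\left(b \right)} = \frac{b}{14}$ ($c{\left(b \right)} = \frac{\frac{1}{2} b}{7} = \frac{b}{2} \cdot \frac{1}{7} = \frac{b}{14}$)
$Y{\left(w \right)} = 4 w^{2}$ ($Y{\left(w \right)} = \left(2 w\right)^{2} = 4 w^{2}$)
$l{\left(y,g \right)} = -1197$ ($l{\left(y,g \right)} = 4 \left(-10\right)^{2} \left(-3\right) + 3 = 4 \cdot 100 \left(-3\right) + 3 = 400 \left(-3\right) + 3 = -1200 + 3 = -1197$)
$l{\left(-38,c{\left(\frac{7}{7} \right)} \right)} + 1076 = -1197 + 1076 = -121$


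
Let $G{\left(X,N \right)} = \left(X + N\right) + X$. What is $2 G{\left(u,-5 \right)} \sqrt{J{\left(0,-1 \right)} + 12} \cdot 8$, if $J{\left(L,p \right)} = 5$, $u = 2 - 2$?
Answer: $- 80 \sqrt{17} \approx -329.85$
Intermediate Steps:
$u = 0$ ($u = 2 - 2 = 0$)
$G{\left(X,N \right)} = N + 2 X$ ($G{\left(X,N \right)} = \left(N + X\right) + X = N + 2 X$)
$2 G{\left(u,-5 \right)} \sqrt{J{\left(0,-1 \right)} + 12} \cdot 8 = 2 \left(-5 + 2 \cdot 0\right) \sqrt{5 + 12} \cdot 8 = 2 \left(-5 + 0\right) \sqrt{17} \cdot 8 = 2 \left(-5\right) \sqrt{17} \cdot 8 = - 10 \sqrt{17} \cdot 8 = - 80 \sqrt{17}$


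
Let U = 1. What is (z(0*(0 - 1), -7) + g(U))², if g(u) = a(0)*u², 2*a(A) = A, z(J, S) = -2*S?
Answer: 196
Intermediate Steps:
a(A) = A/2
g(u) = 0 (g(u) = ((½)*0)*u² = 0*u² = 0)
(z(0*(0 - 1), -7) + g(U))² = (-2*(-7) + 0)² = (14 + 0)² = 14² = 196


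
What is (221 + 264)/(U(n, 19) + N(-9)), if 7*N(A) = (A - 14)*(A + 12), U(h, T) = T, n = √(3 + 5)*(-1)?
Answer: 3395/64 ≈ 53.047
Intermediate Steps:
n = -2*√2 (n = √8*(-1) = (2*√2)*(-1) = -2*√2 ≈ -2.8284)
N(A) = (-14 + A)*(12 + A)/7 (N(A) = ((A - 14)*(A + 12))/7 = ((-14 + A)*(12 + A))/7 = (-14 + A)*(12 + A)/7)
(221 + 264)/(U(n, 19) + N(-9)) = (221 + 264)/(19 + (-24 - 2/7*(-9) + (⅐)*(-9)²)) = 485/(19 + (-24 + 18/7 + (⅐)*81)) = 485/(19 + (-24 + 18/7 + 81/7)) = 485/(19 - 69/7) = 485/(64/7) = 485*(7/64) = 3395/64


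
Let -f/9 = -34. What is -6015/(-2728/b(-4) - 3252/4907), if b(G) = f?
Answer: 4515887565/7190704 ≈ 628.02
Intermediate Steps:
f = 306 (f = -9*(-34) = 306)
b(G) = 306
-6015/(-2728/b(-4) - 3252/4907) = -6015/(-2728/306 - 3252/4907) = -6015/(-2728*1/306 - 3252*1/4907) = -6015/(-1364/153 - 3252/4907) = -6015/(-7190704/750771) = -6015*(-750771/7190704) = 4515887565/7190704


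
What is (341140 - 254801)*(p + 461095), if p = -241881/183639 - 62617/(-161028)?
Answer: 392411400456156485855/9857006964 ≈ 3.9810e+10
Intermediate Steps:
p = -9150230135/9857006964 (p = -241881*1/183639 - 62617*(-1/161028) = -80627/61213 + 62617/161028 = -9150230135/9857006964 ≈ -0.92830)
(341140 - 254801)*(p + 461095) = (341140 - 254801)*(-9150230135/9857006964 + 461095) = 86339*(4545007475835445/9857006964) = 392411400456156485855/9857006964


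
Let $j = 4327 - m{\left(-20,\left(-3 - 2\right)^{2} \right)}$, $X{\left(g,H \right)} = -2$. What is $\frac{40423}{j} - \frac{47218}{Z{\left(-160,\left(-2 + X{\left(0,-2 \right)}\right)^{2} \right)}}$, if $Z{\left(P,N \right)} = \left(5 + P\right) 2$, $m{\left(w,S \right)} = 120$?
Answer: $\frac{105588628}{652085} \approx 161.92$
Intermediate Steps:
$Z{\left(P,N \right)} = 10 + 2 P$
$j = 4207$ ($j = 4327 - 120 = 4207$)
$\frac{40423}{j} - \frac{47218}{Z{\left(-160,\left(-2 + X{\left(0,-2 \right)}\right)^{2} \right)}} = \frac{40423}{4207} - \frac{47218}{10 + 2 \left(-160\right)} = 40423 \cdot \frac{1}{4207} - \frac{47218}{10 - 320} = \frac{40423}{4207} - \frac{47218}{-310} = \frac{40423}{4207} - - \frac{23609}{155} = \frac{40423}{4207} + \frac{23609}{155} = \frac{105588628}{652085}$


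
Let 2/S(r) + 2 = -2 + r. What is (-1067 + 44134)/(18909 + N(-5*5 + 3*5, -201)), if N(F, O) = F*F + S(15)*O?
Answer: 473737/208697 ≈ 2.2700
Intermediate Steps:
S(r) = 2/(-4 + r) (S(r) = 2/(-2 + (-2 + r)) = 2/(-4 + r))
N(F, O) = F² + 2*O/11 (N(F, O) = F*F + (2/(-4 + 15))*O = F² + (2/11)*O = F² + (2*(1/11))*O = F² + 2*O/11)
(-1067 + 44134)/(18909 + N(-5*5 + 3*5, -201)) = (-1067 + 44134)/(18909 + ((-5*5 + 3*5)² + (2/11)*(-201))) = 43067/(18909 + ((-25 + 15)² - 402/11)) = 43067/(18909 + ((-10)² - 402/11)) = 43067/(18909 + (100 - 402/11)) = 43067/(18909 + 698/11) = 43067/(208697/11) = 43067*(11/208697) = 473737/208697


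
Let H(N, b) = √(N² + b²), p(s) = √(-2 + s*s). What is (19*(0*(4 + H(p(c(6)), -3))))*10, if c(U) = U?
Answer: 0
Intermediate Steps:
p(s) = √(-2 + s²)
(19*(0*(4 + H(p(c(6)), -3))))*10 = (19*(0*(4 + √((√(-2 + 6²))² + (-3)²))))*10 = (19*(0*(4 + √((√(-2 + 36))² + 9))))*10 = (19*(0*(4 + √((√34)² + 9))))*10 = (19*(0*(4 + √(34 + 9))))*10 = (19*(0*(4 + √43)))*10 = (19*0)*10 = 0*10 = 0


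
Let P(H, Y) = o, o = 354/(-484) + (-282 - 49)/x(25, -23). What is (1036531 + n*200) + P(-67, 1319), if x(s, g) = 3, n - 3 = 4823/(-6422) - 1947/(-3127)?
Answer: 9855661899443/9504066 ≈ 1.0370e+6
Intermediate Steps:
n = 75185/26182 (n = 3 + (4823/(-6422) - 1947/(-3127)) = 3 + (4823*(-1/6422) - 1947*(-1/3127)) = 3 + (-371/494 + 33/53) = 3 - 3361/26182 = 75185/26182 ≈ 2.8716)
o = -80633/726 (o = 354/(-484) + (-282 - 49)/3 = 354*(-1/484) - 331*1/3 = -177/242 - 331/3 = -80633/726 ≈ -111.06)
P(H, Y) = -80633/726
(1036531 + n*200) + P(-67, 1319) = (1036531 + (75185/26182)*200) - 80633/726 = (1036531 + 7518500/13091) - 80633/726 = 13576745821/13091 - 80633/726 = 9855661899443/9504066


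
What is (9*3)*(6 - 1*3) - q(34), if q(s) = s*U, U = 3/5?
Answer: 303/5 ≈ 60.600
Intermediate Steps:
U = 3/5 (U = 3*(1/5) = 3/5 ≈ 0.60000)
q(s) = 3*s/5 (q(s) = s*(3/5) = 3*s/5)
(9*3)*(6 - 1*3) - q(34) = (9*3)*(6 - 1*3) - 3*34/5 = 27*(6 - 3) - 1*102/5 = 27*3 - 102/5 = 81 - 102/5 = 303/5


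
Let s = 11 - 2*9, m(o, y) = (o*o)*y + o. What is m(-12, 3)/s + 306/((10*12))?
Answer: -1149/20 ≈ -57.450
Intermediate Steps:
m(o, y) = o + y*o**2 (m(o, y) = o**2*y + o = y*o**2 + o = o + y*o**2)
s = -7 (s = 11 - 18 = -7)
m(-12, 3)/s + 306/((10*12)) = -12*(1 - 12*3)/(-7) + 306/((10*12)) = -12*(1 - 36)*(-1/7) + 306/120 = -12*(-35)*(-1/7) + 306*(1/120) = 420*(-1/7) + 51/20 = -60 + 51/20 = -1149/20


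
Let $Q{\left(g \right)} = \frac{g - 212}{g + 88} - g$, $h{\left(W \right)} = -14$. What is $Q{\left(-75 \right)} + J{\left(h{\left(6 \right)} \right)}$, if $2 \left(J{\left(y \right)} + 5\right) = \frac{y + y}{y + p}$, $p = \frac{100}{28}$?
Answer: $\frac{46753}{949} \approx 49.266$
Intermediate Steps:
$p = \frac{25}{7}$ ($p = 100 \cdot \frac{1}{28} = \frac{25}{7} \approx 3.5714$)
$Q{\left(g \right)} = - g + \frac{-212 + g}{88 + g}$ ($Q{\left(g \right)} = \frac{-212 + g}{88 + g} - g = - g + \frac{-212 + g}{88 + g}$)
$J{\left(y \right)} = -5 + \frac{y}{\frac{25}{7} + y}$ ($J{\left(y \right)} = -5 + \frac{\left(y + y\right) \frac{1}{y + \frac{25}{7}}}{2} = -5 + \frac{2 y \frac{1}{\frac{25}{7} + y}}{2} = -5 + \frac{y}{\frac{25}{7} + y}$)
$Q{\left(-75 \right)} + J{\left(h{\left(6 \right)} \right)} = \frac{-212 - \left(-75\right)^{2} - -6525}{88 - 75} + \frac{-125 - -392}{25 + 7 \left(-14\right)} = \frac{-212 - 5625 + 6525}{13} + \frac{-125 + 392}{25 - 98} = \frac{-212 - 5625 + 6525}{13} + \frac{1}{-73} \cdot 267 = \frac{1}{13} \cdot 688 - \frac{267}{73} = \frac{688}{13} - \frac{267}{73} = \frac{46753}{949}$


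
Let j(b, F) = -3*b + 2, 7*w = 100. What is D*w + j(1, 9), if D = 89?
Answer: 8893/7 ≈ 1270.4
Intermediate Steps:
w = 100/7 (w = (⅐)*100 = 100/7 ≈ 14.286)
j(b, F) = 2 - 3*b
D*w + j(1, 9) = 89*(100/7) + (2 - 3*1) = 8900/7 + (2 - 3) = 8900/7 - 1 = 8893/7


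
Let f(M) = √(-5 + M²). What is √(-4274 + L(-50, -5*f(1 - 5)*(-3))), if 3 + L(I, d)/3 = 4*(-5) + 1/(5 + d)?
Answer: √(-108560 - 325725*√11)/(5*√(1 + 3*√11)) ≈ 65.901*I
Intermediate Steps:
L(I, d) = -69 + 3/(5 + d) (L(I, d) = -9 + 3*(4*(-5) + 1/(5 + d)) = -9 + 3*(-20 + 1/(5 + d)) = -9 + (-60 + 3/(5 + d)) = -69 + 3/(5 + d))
√(-4274 + L(-50, -5*f(1 - 5)*(-3))) = √(-4274 + 3*(-114 - 23*(-5*√(-5 + (1 - 5)²))*(-3))/(5 - 5*√(-5 + (1 - 5)²)*(-3))) = √(-4274 + 3*(-114 - 23*(-5*√(-5 + (-4)²))*(-3))/(5 - 5*√(-5 + (-4)²)*(-3))) = √(-4274 + 3*(-114 - 23*(-5*√(-5 + 16))*(-3))/(5 - 5*√(-5 + 16)*(-3))) = √(-4274 + 3*(-114 - 23*(-5*√11)*(-3))/(5 - 5*√11*(-3))) = √(-4274 + 3*(-114 - 345*√11)/(5 + 15*√11))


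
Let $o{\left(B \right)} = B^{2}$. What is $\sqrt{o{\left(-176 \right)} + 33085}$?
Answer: $47 \sqrt{29} \approx 253.1$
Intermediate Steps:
$\sqrt{o{\left(-176 \right)} + 33085} = \sqrt{\left(-176\right)^{2} + 33085} = \sqrt{30976 + 33085} = \sqrt{64061} = 47 \sqrt{29}$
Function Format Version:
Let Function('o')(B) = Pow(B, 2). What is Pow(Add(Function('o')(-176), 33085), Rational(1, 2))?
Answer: Mul(47, Pow(29, Rational(1, 2))) ≈ 253.10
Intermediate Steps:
Pow(Add(Function('o')(-176), 33085), Rational(1, 2)) = Pow(Add(Pow(-176, 2), 33085), Rational(1, 2)) = Pow(Add(30976, 33085), Rational(1, 2)) = Pow(64061, Rational(1, 2)) = Mul(47, Pow(29, Rational(1, 2)))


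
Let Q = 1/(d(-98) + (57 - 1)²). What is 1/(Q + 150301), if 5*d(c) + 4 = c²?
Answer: 5056/759921857 ≈ 6.6533e-6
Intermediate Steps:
d(c) = -⅘ + c²/5
Q = 1/5056 (Q = 1/((-⅘ + (⅕)*(-98)²) + (57 - 1)²) = 1/((-⅘ + (⅕)*9604) + 56²) = 1/((-⅘ + 9604/5) + 3136) = 1/(1920 + 3136) = 1/5056 ≈ 0.00019778)
1/(Q + 150301) = 1/(1/5056 + 150301) = 1/(759921857/5056) = 5056/759921857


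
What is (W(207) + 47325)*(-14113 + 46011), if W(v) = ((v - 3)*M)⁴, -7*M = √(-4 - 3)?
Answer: 55317842733138/49 ≈ 1.1289e+12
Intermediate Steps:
M = -I*√7/7 (M = -√(-4 - 3)/7 = -I*√7/7 ≈ -0.37796*I)
W(v) = (-3 + v)⁴/49 (W(v) = ((v - 3)*(-I*√7/7))⁴ = ((-3 + v)*(-I*√7/7))⁴ = (-I*√7*(-3 + v)/7)⁴ = (-3 + v)⁴/49)
(W(207) + 47325)*(-14113 + 46011) = ((-3 + 207)⁴/49 + 47325)*(-14113 + 46011) = ((1/49)*204⁴ + 47325)*31898 = ((1/49)*1731891456 + 47325)*31898 = (1731891456/49 + 47325)*31898 = (1734210381/49)*31898 = 55317842733138/49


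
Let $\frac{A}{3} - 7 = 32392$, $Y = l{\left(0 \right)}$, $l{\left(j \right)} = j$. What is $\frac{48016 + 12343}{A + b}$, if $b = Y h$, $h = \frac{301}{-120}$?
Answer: $\frac{60359}{97197} \approx 0.621$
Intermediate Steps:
$Y = 0$
$h = - \frac{301}{120}$ ($h = 301 \left(- \frac{1}{120}\right) = - \frac{301}{120} \approx -2.5083$)
$A = 97197$ ($A = 21 + 3 \cdot 32392 = 21 + 97176 = 97197$)
$b = 0$ ($b = 0 \left(- \frac{301}{120}\right) = 0$)
$\frac{48016 + 12343}{A + b} = \frac{48016 + 12343}{97197 + 0} = \frac{60359}{97197}$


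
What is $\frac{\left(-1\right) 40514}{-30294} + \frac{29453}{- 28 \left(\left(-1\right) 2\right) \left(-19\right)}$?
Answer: $- \frac{424571143}{16116408} \approx -26.344$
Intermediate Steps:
$\frac{\left(-1\right) 40514}{-30294} + \frac{29453}{- 28 \left(\left(-1\right) 2\right) \left(-19\right)} = \left(-40514\right) \left(- \frac{1}{30294}\right) + \frac{29453}{\left(-28\right) \left(-2\right) \left(-19\right)} = \frac{20257}{15147} + \frac{29453}{56 \left(-19\right)} = \frac{20257}{15147} + \frac{29453}{-1064} = \frac{20257}{15147} + 29453 \left(- \frac{1}{1064}\right) = \frac{20257}{15147} - \frac{29453}{1064} = - \frac{424571143}{16116408}$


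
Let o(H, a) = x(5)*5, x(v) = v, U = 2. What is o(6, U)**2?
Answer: 625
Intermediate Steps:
o(H, a) = 25 (o(H, a) = 5*5 = 25)
o(6, U)**2 = 25**2 = 625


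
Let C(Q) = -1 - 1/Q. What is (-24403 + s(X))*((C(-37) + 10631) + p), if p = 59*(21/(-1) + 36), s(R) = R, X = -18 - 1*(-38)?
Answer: -280770904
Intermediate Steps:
X = 20 (X = -18 + 38 = 20)
p = 885 (p = 59*(21*(-1) + 36) = 59*(-21 + 36) = 59*15 = 885)
(-24403 + s(X))*((C(-37) + 10631) + p) = (-24403 + 20)*(((-1 - 1*(-37))/(-37) + 10631) + 885) = -24383*((-(-1 + 37)/37 + 10631) + 885) = -24383*((-1/37*36 + 10631) + 885) = -24383*((-36/37 + 10631) + 885) = -24383*(393311/37 + 885) = -24383*426056/37 = -280770904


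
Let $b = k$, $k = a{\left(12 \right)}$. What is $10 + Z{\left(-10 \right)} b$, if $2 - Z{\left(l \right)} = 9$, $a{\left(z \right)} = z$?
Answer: $-74$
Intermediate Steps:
$Z{\left(l \right)} = -7$ ($Z{\left(l \right)} = 2 - 9 = -7$)
$k = 12$
$b = 12$
$10 + Z{\left(-10 \right)} b = 10 - 84 = -74$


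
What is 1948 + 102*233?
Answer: 25714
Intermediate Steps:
1948 + 102*233 = 1948 + 23766 = 25714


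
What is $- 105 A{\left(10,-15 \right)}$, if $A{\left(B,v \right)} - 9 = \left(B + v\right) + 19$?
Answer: $-2415$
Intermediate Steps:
$A{\left(B,v \right)} = 28 + B + v$ ($A{\left(B,v \right)} = 9 + \left(\left(B + v\right) + 19\right) = 9 + \left(19 + B + v\right) = 28 + B + v$)
$- 105 A{\left(10,-15 \right)} = - 105 \left(28 + 10 - 15\right) = \left(-105\right) 23 = -2415$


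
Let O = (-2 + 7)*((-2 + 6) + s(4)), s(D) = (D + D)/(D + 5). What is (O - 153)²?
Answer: 1338649/81 ≈ 16527.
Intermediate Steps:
s(D) = 2*D/(5 + D) (s(D) = (2*D)/(5 + D) = 2*D/(5 + D))
O = 220/9 (O = (-2 + 7)*((-2 + 6) + 2*4/(5 + 4)) = 5*(4 + 2*4/9) = 5*(4 + 2*4*(⅑)) = 5*(4 + 8/9) = 5*(44/9) = 220/9 ≈ 24.444)
(O - 153)² = (220/9 - 153)² = (-1157/9)² = 1338649/81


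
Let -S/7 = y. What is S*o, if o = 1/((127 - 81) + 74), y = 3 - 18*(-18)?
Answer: -763/40 ≈ -19.075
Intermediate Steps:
y = 327 (y = 3 + 324 = 327)
S = -2289 (S = -7*327 = -2289)
o = 1/120 (o = 1/(46 + 74) = 1/120 ≈ 0.0083333)
S*o = -2289*1/120 = -763/40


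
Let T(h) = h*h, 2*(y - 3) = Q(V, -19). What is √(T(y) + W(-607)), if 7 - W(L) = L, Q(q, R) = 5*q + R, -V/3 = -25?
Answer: 5*√1335 ≈ 182.69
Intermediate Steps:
V = 75 (V = -3*(-25) = 75)
Q(q, R) = R + 5*q
y = 181 (y = 3 + (-19 + 5*75)/2 = 3 + (-19 + 375)/2 = 3 + (½)*356 = 3 + 178 = 181)
W(L) = 7 - L
T(h) = h²
√(T(y) + W(-607)) = √(181² + (7 - 1*(-607))) = √(32761 + (7 + 607)) = √(32761 + 614) = √33375 = 5*√1335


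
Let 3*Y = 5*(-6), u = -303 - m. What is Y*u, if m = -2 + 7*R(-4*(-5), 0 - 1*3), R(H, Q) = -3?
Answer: 2800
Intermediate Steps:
m = -23 (m = -2 + 7*(-3) = -2 - 21 = -23)
u = -280 (u = -303 - 1*(-23) = -303 + 23 = -280)
Y = -10 (Y = (5*(-6))/3 = (⅓)*(-30) = -10)
Y*u = -10*(-280) = 2800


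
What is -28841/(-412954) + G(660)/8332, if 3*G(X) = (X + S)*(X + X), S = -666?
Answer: -212473837/860183182 ≈ -0.24701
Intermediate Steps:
G(X) = 2*X*(-666 + X)/3 (G(X) = ((X - 666)*(X + X))/3 = ((-666 + X)*(2*X))/3 = (2*X*(-666 + X))/3 = 2*X*(-666 + X)/3)
-28841/(-412954) + G(660)/8332 = -28841/(-412954) + ((⅔)*660*(-666 + 660))/8332 = -28841*(-1/412954) + ((⅔)*660*(-6))*(1/8332) = 28841/412954 - 2640*1/8332 = 28841/412954 - 660/2083 = -212473837/860183182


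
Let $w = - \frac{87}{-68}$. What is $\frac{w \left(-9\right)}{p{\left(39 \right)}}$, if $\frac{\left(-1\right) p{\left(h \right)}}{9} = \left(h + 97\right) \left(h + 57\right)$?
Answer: $\frac{29}{295936} \approx 9.7994 \cdot 10^{-5}$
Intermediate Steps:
$p{\left(h \right)} = - 9 \left(57 + h\right) \left(97 + h\right)$ ($p{\left(h \right)} = - 9 \left(h + 97\right) \left(h + 57\right) = - 9 \left(97 + h\right) \left(57 + h\right) = - 9 \left(57 + h\right) \left(97 + h\right)$)
$w = \frac{87}{68}$ ($w = \left(-87\right) \left(- \frac{1}{68}\right) = \frac{87}{68} \approx 1.2794$)
$\frac{w \left(-9\right)}{p{\left(39 \right)}} = \frac{\frac{87}{68} \left(-9\right)}{-49761 - 54054 - 9 \cdot 39^{2}} = - \frac{783}{68 \left(-49761 - 54054 - 13689\right)} = - \frac{783}{68 \left(-117504\right)} = \left(- \frac{783}{68}\right) \left(- \frac{1}{117504}\right) = \frac{29}{295936}$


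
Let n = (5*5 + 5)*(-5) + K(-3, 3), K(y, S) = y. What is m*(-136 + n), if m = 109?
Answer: -31501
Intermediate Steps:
n = -153 (n = (5*5 + 5)*(-5) - 3 = (25 + 5)*(-5) - 3 = 30*(-5) - 3 = -150 - 3 = -153)
m*(-136 + n) = 109*(-136 - 153) = 109*(-289) = -31501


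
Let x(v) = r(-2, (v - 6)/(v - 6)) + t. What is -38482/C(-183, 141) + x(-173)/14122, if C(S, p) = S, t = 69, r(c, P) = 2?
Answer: 543455797/2584326 ≈ 210.29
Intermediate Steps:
x(v) = 71 (x(v) = 2 + 69 = 71)
-38482/C(-183, 141) + x(-173)/14122 = -38482/(-183) + 71/14122 = -38482*(-1/183) + 71*(1/14122) = 38482/183 + 71/14122 = 543455797/2584326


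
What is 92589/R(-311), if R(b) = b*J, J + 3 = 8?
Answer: -92589/1555 ≈ -59.543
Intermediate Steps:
J = 5 (J = -3 + 8 = 5)
R(b) = 5*b (R(b) = b*5 = 5*b)
92589/R(-311) = 92589/((5*(-311))) = 92589/(-1555) = 92589*(-1/1555) = -92589/1555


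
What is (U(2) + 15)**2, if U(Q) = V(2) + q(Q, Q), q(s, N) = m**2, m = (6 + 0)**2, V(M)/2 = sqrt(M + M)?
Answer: 1729225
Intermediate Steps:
V(M) = 2*sqrt(2)*sqrt(M) (V(M) = 2*sqrt(M + M) = 2*sqrt(2*M) = 2*(sqrt(2)*sqrt(M)) = 2*sqrt(2)*sqrt(M))
m = 36 (m = 6**2 = 36)
q(s, N) = 1296 (q(s, N) = 36**2 = 1296)
U(Q) = 1300 (U(Q) = 2*sqrt(2)*sqrt(2) + 1296 = 4 + 1296 = 1300)
(U(2) + 15)**2 = (1300 + 15)**2 = 1315**2 = 1729225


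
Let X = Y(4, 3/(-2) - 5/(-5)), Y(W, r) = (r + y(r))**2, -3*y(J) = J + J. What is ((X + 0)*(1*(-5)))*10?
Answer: -25/18 ≈ -1.3889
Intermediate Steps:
y(J) = -2*J/3 (y(J) = -(J + J)/3 = -2*J/3)
Y(W, r) = r**2/9 (Y(W, r) = (r - 2*r/3)**2 = (r/3)**2 = r**2/9)
X = 1/36 (X = (3/(-2) - 5/(-5))**2/9 = (3*(-1/2) - 5*(-1/5))**2/9 = (-3/2 + 1)**2/9 = (-1/2)**2/9 = (1/9)*(1/4) = 1/36 ≈ 0.027778)
((X + 0)*(1*(-5)))*10 = ((1/36 + 0)*(1*(-5)))*10 = ((1/36)*(-5))*10 = -5/36*10 = -25/18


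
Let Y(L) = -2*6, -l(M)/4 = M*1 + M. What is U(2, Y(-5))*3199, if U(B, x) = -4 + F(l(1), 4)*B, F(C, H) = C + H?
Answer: -38388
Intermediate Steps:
l(M) = -8*M (l(M) = -4*(M*1 + M) = -4*(M + M) = -8*M)
Y(L) = -12
U(B, x) = -4 - 4*B (U(B, x) = -4 + (-8*1 + 4)*B = -4 + (-8 + 4)*B = -4 - 4*B)
U(2, Y(-5))*3199 = (-4 - 4*2)*3199 = (-4 - 8)*3199 = -12*3199 = -38388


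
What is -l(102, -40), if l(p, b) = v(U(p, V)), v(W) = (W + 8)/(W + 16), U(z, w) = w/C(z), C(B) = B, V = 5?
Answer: -821/1637 ≈ -0.50153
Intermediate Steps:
U(z, w) = w/z
v(W) = (8 + W)/(16 + W)
l(p, b) = (8 + 5/p)/(16 + 5/p)
-l(102, -40) = -(5 + 8*102)/(5 + 16*102) = -(5 + 816)/(5 + 1632) = -821/1637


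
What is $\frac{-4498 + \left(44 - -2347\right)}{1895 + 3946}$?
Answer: $- \frac{2107}{5841} \approx -0.36073$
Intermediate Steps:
$\frac{-4498 + \left(44 - -2347\right)}{1895 + 3946} = \frac{-4498 + \left(44 + 2347\right)}{5841} = \left(-4498 + 2391\right) \frac{1}{5841} = \left(-2107\right) \frac{1}{5841} = - \frac{2107}{5841}$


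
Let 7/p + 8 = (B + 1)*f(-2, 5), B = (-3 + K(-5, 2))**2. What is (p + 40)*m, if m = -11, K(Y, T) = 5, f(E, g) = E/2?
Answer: -5643/13 ≈ -434.08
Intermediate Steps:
f(E, g) = E/2 (f(E, g) = E*(1/2) = E/2)
B = 4 (B = (-3 + 5)**2 = 2**2 = 4)
p = -7/13 (p = 7/(-8 + (4 + 1)*((1/2)*(-2))) = 7/(-8 + 5*(-1)) = 7/(-8 - 5) = 7/(-13) = 7*(-1/13) = -7/13 ≈ -0.53846)
(p + 40)*m = (-7/13 + 40)*(-11) = (513/13)*(-11) = -5643/13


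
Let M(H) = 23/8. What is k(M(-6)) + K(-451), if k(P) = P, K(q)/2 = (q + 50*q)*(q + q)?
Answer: 331950455/8 ≈ 4.1494e+7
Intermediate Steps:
K(q) = 204*q² (K(q) = 2*((q + 50*q)*(q + q)) = 2*((51*q)*(2*q)) = 2*(102*q²) = 204*q²)
M(H) = 23/8 (M(H) = 23*(⅛) = 23/8)
k(M(-6)) + K(-451) = 23/8 + 204*(-451)² = 23/8 + 204*203401 = 23/8 + 41493804 = 331950455/8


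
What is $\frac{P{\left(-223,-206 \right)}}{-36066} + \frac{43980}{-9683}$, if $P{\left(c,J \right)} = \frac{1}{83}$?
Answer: $- \frac{131653172123}{28985847474} \approx -4.542$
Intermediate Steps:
$P{\left(c,J \right)} = \frac{1}{83}$
$\frac{P{\left(-223,-206 \right)}}{-36066} + \frac{43980}{-9683} = \frac{1}{83 \left(-36066\right)} + \frac{43980}{-9683} = \frac{1}{83} \left(- \frac{1}{36066}\right) + 43980 \left(- \frac{1}{9683}\right) = - \frac{1}{2993478} - \frac{43980}{9683} = - \frac{131653172123}{28985847474}$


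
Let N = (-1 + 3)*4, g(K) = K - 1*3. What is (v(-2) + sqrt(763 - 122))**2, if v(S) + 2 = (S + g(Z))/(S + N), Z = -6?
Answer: 23605/36 - 23*sqrt(641)/3 ≈ 461.59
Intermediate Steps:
g(K) = -3 + K (g(K) = K - 3 = -3 + K)
N = 8 (N = 2*4 = 8)
v(S) = -2 + (-9 + S)/(8 + S) (v(S) = -2 + (S + (-3 - 6))/(S + 8) = -2 + (S - 9)/(8 + S) = -2 + (-9 + S)/(8 + S))
(v(-2) + sqrt(763 - 122))**2 = ((-25 - 1*(-2))/(8 - 2) + sqrt(763 - 122))**2 = ((-25 + 2)/6 + sqrt(641))**2 = ((1/6)*(-23) + sqrt(641))**2 = (-23/6 + sqrt(641))**2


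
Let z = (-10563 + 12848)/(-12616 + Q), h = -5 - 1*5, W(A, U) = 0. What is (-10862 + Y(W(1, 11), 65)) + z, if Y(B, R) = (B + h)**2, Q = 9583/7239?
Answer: -982776993557/91317641 ≈ -10762.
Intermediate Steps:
h = -10 (h = -5 - 5 = -10)
Q = 9583/7239 (Q = 9583*(1/7239) = 9583/7239 ≈ 1.3238)
z = -16541115/91317641 (z = (-10563 + 12848)/(-12616 + 9583/7239) = 2285/(-91317641/7239) = 2285*(-7239/91317641) = -16541115/91317641 ≈ -0.18114)
Y(B, R) = (-10 + B)**2 (Y(B, R) = (B - 10)**2 = (-10 + B)**2)
(-10862 + Y(W(1, 11), 65)) + z = (-10862 + (-10 + 0)**2) - 16541115/91317641 = (-10862 + (-10)**2) - 16541115/91317641 = (-10862 + 100) - 16541115/91317641 = -10762 - 16541115/91317641 = -982776993557/91317641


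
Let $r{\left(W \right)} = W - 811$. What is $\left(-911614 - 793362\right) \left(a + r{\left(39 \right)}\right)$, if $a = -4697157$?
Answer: $8009856194704$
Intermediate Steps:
$r{\left(W \right)} = -811 + W$ ($r{\left(W \right)} = W - 811 = -811 + W$)
$\left(-911614 - 793362\right) \left(a + r{\left(39 \right)}\right) = \left(-911614 - 793362\right) \left(-4697157 + \left(-811 + 39\right)\right) = - 1704976 \left(-4697157 - 772\right) = \left(-1704976\right) \left(-4697929\right) = 8009856194704$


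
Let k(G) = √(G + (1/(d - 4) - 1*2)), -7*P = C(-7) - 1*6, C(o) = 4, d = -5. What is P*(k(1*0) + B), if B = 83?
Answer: 166/7 + 2*I*√19/21 ≈ 23.714 + 0.41513*I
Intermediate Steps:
P = 2/7 (P = -(4 - 1*6)/7 = -(4 - 6)/7 = -⅐*(-2) = 2/7 ≈ 0.28571)
k(G) = √(-19/9 + G) (k(G) = √(G + (1/(-5 - 4) - 1*2)) = √(G + (1/(-9) - 2)) = √(G + (-⅑ - 2)) = √(G - 19/9) = √(-19/9 + G))
P*(k(1*0) + B) = 2*(√(-19 + 9*(1*0))/3 + 83)/7 = 2*(√(-19 + 9*0)/3 + 83)/7 = 2*(√(-19 + 0)/3 + 83)/7 = 2*(√(-19)/3 + 83)/7 = 2*((I*√19)/3 + 83)/7 = 2*(I*√19/3 + 83)/7 = 2*(83 + I*√19/3)/7 = 166/7 + 2*I*√19/21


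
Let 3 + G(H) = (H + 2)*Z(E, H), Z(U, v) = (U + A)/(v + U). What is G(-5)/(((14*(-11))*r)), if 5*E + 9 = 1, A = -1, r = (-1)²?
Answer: 23/847 ≈ 0.027155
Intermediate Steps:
r = 1
E = -8/5 (E = -9/5 + (⅕)*1 = -9/5 + ⅕ = -8/5 ≈ -1.6000)
Z(U, v) = (-1 + U)/(U + v) (Z(U, v) = (U - 1)/(v + U) = (-1 + U)/(U + v))
G(H) = -3 - 13*(2 + H)/(5*(-8/5 + H)) (G(H) = -3 + (H + 2)*((-1 - 8/5)/(-8/5 + H)) = -3 + (2 + H)*(-13/5/(-8/5 + H)) = -3 + (2 + H)*(-13/(5*(-8/5 + H))) = -3 - 13*(2 + H)/(5*(-8/5 + H)))
G(-5)/(((14*(-11))*r)) = (2*(-1 - 14*(-5))/(-8 + 5*(-5)))/(((14*(-11))*1)) = (2*(-1 + 70)/(-8 - 25))/((-154*1)) = (2*69/(-33))/(-154) = (2*(-1/33)*69)*(-1/154) = -46/11*(-1/154) = 23/847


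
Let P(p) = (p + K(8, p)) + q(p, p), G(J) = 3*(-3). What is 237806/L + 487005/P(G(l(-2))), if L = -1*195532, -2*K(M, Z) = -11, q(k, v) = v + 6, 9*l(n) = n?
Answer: -95226607399/1270958 ≈ -74925.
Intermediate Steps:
l(n) = n/9
G(J) = -9
q(k, v) = 6 + v
K(M, Z) = 11/2 (K(M, Z) = -½*(-11) = 11/2)
P(p) = 23/2 + 2*p (P(p) = (p + 11/2) + (6 + p) = (11/2 + p) + (6 + p) = 23/2 + 2*p)
L = -195532
237806/L + 487005/P(G(l(-2))) = 237806/(-195532) + 487005/(23/2 + 2*(-9)) = 237806*(-1/195532) + 487005/(23/2 - 18) = -118903/97766 + 487005/(-13/2) = -118903/97766 + 487005*(-2/13) = -118903/97766 - 974010/13 = -95226607399/1270958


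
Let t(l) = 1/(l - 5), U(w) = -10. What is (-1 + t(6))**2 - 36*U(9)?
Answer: 360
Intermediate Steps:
t(l) = 1/(-5 + l)
(-1 + t(6))**2 - 36*U(9) = (-1 + 1/(-5 + 6))**2 - 36*(-10) = (-1 + 1/1)**2 + 360 = (-1 + 1)**2 + 360 = 0**2 + 360 = 0 + 360 = 360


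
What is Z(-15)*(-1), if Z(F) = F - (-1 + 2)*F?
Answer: 0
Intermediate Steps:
Z(F) = 0 (Z(F) = F - F = 0)
Z(-15)*(-1) = 0*(-1) = 0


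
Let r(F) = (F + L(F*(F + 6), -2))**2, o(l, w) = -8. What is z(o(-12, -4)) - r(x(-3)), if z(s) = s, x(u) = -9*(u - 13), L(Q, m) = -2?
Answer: -20172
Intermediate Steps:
x(u) = 117 - 9*u (x(u) = -9*(-13 + u) = 117 - 9*u)
r(F) = (-2 + F)**2 (r(F) = (F - 2)**2 = (-2 + F)**2)
z(o(-12, -4)) - r(x(-3)) = -8 - (-2 + (117 - 9*(-3)))**2 = -8 - (-2 + (117 + 27))**2 = -8 - (-2 + 144)**2 = -8 - 1*142**2 = -8 - 1*20164 = -8 - 20164 = -20172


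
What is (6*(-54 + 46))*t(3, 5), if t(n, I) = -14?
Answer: 672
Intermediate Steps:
(6*(-54 + 46))*t(3, 5) = (6*(-54 + 46))*(-14) = (6*(-8))*(-14) = -48*(-14) = 672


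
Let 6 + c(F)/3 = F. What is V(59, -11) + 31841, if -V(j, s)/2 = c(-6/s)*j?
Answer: 371491/11 ≈ 33772.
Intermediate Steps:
c(F) = -18 + 3*F
V(j, s) = -2*j*(-18 - 18/s) (V(j, s) = -2*(-18 + 3*(-6/s))*j = -2*(-18 - 18/s)*j = -2*j*(-18 - 18/s))
V(59, -11) + 31841 = 36*59*(1 - 11)/(-11) + 31841 = 36*59*(-1/11)*(-10) + 31841 = 21240/11 + 31841 = 371491/11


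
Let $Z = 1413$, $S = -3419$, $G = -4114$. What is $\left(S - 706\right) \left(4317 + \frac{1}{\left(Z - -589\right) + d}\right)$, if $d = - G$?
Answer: $- \frac{9901039875}{556} \approx -1.7808 \cdot 10^{7}$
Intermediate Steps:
$d = 4114$ ($d = \left(-1\right) \left(-4114\right) = 4114$)
$\left(S - 706\right) \left(4317 + \frac{1}{\left(Z - -589\right) + d}\right) = \left(-3419 - 706\right) \left(4317 + \frac{1}{\left(1413 - -589\right) + 4114}\right) = - 4125 \left(4317 + \frac{1}{\left(1413 + 589\right) + 4114}\right) = - 4125 \left(4317 + \frac{1}{2002 + 4114}\right) = - 4125 \left(4317 + \frac{1}{6116}\right) = \left(-4125\right) \frac{26402773}{6116} = - \frac{9901039875}{556}$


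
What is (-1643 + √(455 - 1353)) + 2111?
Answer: 468 + I*√898 ≈ 468.0 + 29.967*I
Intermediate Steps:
(-1643 + √(455 - 1353)) + 2111 = (-1643 + √(-898)) + 2111 = (-1643 + I*√898) + 2111 = 468 + I*√898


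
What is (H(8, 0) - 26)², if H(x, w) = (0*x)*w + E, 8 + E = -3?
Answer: 1369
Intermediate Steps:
E = -11 (E = -8 - 3 = -11)
H(x, w) = -11 (H(x, w) = (0*x)*w - 11 = 0*w - 11 = 0 - 11 = -11)
(H(8, 0) - 26)² = (-11 - 26)² = (-37)² = 1369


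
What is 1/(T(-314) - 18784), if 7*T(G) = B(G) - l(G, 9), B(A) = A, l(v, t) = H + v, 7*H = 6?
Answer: -49/920422 ≈ -5.3236e-5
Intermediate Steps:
H = 6/7 (H = (1/7)*6 = 6/7 ≈ 0.85714)
l(v, t) = 6/7 + v
T(G) = -6/49 (T(G) = (G - (6/7 + G))/7 = (G + (-6/7 - G))/7 = (1/7)*(-6/7) = -6/49)
1/(T(-314) - 18784) = 1/(-6/49 - 18784) = 1/(-920422/49) = -49/920422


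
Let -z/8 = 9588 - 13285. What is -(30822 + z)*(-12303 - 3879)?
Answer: 977360436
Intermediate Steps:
z = 29576 (z = -8*(9588 - 13285) = -8*(-3697) = 29576)
-(30822 + z)*(-12303 - 3879) = -(30822 + 29576)*(-12303 - 3879) = -60398*(-16182) = -1*(-977360436) = 977360436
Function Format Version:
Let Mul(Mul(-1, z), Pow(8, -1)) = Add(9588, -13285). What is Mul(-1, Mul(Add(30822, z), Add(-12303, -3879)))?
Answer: 977360436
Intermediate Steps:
z = 29576 (z = Mul(-8, Add(9588, -13285)) = Mul(-8, -3697) = 29576)
Mul(-1, Mul(Add(30822, z), Add(-12303, -3879))) = Mul(-1, Mul(Add(30822, 29576), Add(-12303, -3879))) = Mul(-1, Mul(60398, -16182)) = Mul(-1, -977360436) = 977360436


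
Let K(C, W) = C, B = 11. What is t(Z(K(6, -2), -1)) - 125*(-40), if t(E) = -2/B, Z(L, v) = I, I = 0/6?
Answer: 54998/11 ≈ 4999.8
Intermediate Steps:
I = 0 (I = 0*(⅙) = 0)
Z(L, v) = 0
t(E) = -2/11
t(Z(K(6, -2), -1)) - 125*(-40) = -2/11 - 125*(-40) = -2/11 + 5000 = 54998/11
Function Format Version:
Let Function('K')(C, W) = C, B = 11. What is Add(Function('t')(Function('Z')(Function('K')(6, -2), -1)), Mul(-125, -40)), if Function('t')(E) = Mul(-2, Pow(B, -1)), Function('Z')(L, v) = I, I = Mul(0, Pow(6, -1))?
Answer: Rational(54998, 11) ≈ 4999.8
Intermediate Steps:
I = 0 (I = Mul(0, Rational(1, 6)) = 0)
Function('Z')(L, v) = 0
Function('t')(E) = Rational(-2, 11) (Function('t')(E) = Mul(-2, Pow(11, -1)) = Mul(-2, Rational(1, 11)) = Rational(-2, 11))
Add(Function('t')(Function('Z')(Function('K')(6, -2), -1)), Mul(-125, -40)) = Add(Rational(-2, 11), Mul(-125, -40)) = Add(Rational(-2, 11), 5000) = Rational(54998, 11)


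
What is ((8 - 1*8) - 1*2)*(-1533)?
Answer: 3066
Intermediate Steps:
((8 - 1*8) - 1*2)*(-1533) = ((8 - 8) - 2)*(-1533) = (0 - 2)*(-1533) = -2*(-1533) = 3066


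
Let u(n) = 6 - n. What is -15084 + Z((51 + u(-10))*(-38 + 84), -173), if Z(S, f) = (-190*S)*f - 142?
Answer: 101290114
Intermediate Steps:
Z(S, f) = -142 - 190*S*f (Z(S, f) = -190*S*f - 142 = -142 - 190*S*f)
-15084 + Z((51 + u(-10))*(-38 + 84), -173) = -15084 + (-142 - 190*(51 + (6 - 1*(-10)))*(-38 + 84)*(-173)) = -15084 + (-142 - 190*(51 + (6 + 10))*46*(-173)) = -15084 + (-142 - 190*(51 + 16)*46*(-173)) = -15084 + (-142 - 190*67*46*(-173)) = -15084 + (-142 - 190*3082*(-173)) = -15084 + (-142 + 101305340) = -15084 + 101305198 = 101290114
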